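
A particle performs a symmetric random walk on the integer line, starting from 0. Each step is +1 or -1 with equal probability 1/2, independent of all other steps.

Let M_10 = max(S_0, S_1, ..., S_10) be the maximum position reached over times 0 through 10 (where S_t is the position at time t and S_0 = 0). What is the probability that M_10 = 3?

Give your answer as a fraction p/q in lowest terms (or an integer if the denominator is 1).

Answer: 15/128

Derivation:
Let M_10 = max(S_0,...,S_10). Use the reflection principle: for j ≥ 1, #{paths with M_10 ≥ j} = #{S_10 ≥ j} + #{S_10 ≥ j+1}.
By reflection, #{M_10 ≥ 3} = #{S_10 ≥ 3} + #{S_10 ≥ 4} = 176 + 176 = 352.
#{M_10 ≥ 4} = #{S_10 ≥ 4} + #{S_10 ≥ 5} = 176 + 56 = 232.
#{M_10 = 3} = 352 - 232 = 120.
P(M_10 = 3) = 120/1024 = 15/128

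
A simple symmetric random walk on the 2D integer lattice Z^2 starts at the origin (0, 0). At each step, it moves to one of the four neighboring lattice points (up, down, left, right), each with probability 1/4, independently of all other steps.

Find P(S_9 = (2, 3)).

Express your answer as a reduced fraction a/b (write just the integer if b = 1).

Answer: 567/32768

Derivation:
Let h be the number of horizontal steps (so 9-h are vertical). To end at (2,3) need (h+2)/2 right-steps and ((9-h)+3)/2 up-steps.
Sum over h with 2 ≤ h ≤ 6, h ≡ 0 (mod 2), 9-h ≡ 1 (mod 2):
h=2: C(9,2)·C(2,2)·C(7,5) = 36·1·21 = 756
h=4: C(9,4)·C(4,3)·C(5,4) = 126·4·5 = 2520
h=6: C(9,6)·C(6,4)·C(3,3) = 84·15·1 = 1260
Total favorable: 4536
Total paths: 4^9 = 262144
P = 4536/262144 = 567/32768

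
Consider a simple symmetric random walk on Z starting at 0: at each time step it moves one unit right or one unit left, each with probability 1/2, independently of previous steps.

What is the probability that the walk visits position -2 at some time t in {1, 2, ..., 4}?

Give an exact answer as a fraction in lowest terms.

Count via complement. Let g(t,s) = #length-t paths at position s with S_1..S_t all ≠ -2.
g(t,s) = g(t-1,s-1) + g(t-1,s+1) for s ≠ -2; g(t,-2) = 0.
t=0: g(0,0)=1
t=1: g(1,-1)=1 g(1,1)=1
t=2: g(2,0)=2 g(2,2)=1
t=3: g(3,-1)=2 g(3,1)=3 g(3,3)=1
t=4: g(4,0)=5 g(4,2)=4 g(4,4)=1
Paths never hitting -2: Σ_s g(4,s) = 10
Paths hitting -2: 2^4 - 10 = 6
P = 6/16 = 3/8

Answer: 3/8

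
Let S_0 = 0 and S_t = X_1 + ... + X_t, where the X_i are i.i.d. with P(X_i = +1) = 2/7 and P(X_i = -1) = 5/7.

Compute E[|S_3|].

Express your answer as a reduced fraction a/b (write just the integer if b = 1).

Answer: 87/49

Derivation:
S_3 takes values m ≡ 1 (mod 2) with |m| ≤ 3; P(S_3=m) = C(3,(3+m)/2) · (2/7)^((3+m)/2) · (5/7)^((3-m)/2).
Distribution: P(S=-3)=125/343, P(S=-1)=150/343, P(S=1)=60/343, P(S=3)=8/343
E[|S_3|] = Σ_m |m|·P(S_3=m) = 87/49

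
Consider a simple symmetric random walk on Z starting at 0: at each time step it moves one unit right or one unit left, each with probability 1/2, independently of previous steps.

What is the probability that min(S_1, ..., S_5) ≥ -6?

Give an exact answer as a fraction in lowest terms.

Answer: 1

Derivation:
Let f(t,s) = #length-t paths at position s with S_1..S_t all ≥ -6.
f(t,s) = f(t-1,s-1) + f(t-1,s+1) for s ≥ -6; f(t,s) = 0 for s < -6.
t=0: f(0,0)=1
t=1: f(1,-1)=1 f(1,1)=1
t=2: f(2,-2)=1 f(2,0)=2 f(2,2)=1
t=3: f(3,-3)=1 f(3,-1)=3 f(3,1)=3 f(3,3)=1
t=4: f(4,-4)=1 f(4,-2)=4 f(4,0)=6 f(4,2)=4 f(4,4)=1
t=5: f(5,-5)=1 f(5,-3)=5 f(5,-1)=10 f(5,1)=10 f(5,3)=5 f(5,5)=1
Σ_s f(5,s) = 32
P = 32/32 = 1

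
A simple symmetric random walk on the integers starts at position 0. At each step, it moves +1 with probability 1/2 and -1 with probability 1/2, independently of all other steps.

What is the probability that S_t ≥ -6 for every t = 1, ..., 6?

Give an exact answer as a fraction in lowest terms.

Let f(t,s) = #length-t paths at position s with S_1..S_t all ≥ -6.
f(t,s) = f(t-1,s-1) + f(t-1,s+1) for s ≥ -6; f(t,s) = 0 for s < -6.
t=0: f(0,0)=1
t=1: f(1,-1)=1 f(1,1)=1
t=2: f(2,-2)=1 f(2,0)=2 f(2,2)=1
t=3: f(3,-3)=1 f(3,-1)=3 f(3,1)=3 f(3,3)=1
t=4: f(4,-4)=1 f(4,-2)=4 f(4,0)=6 f(4,2)=4 f(4,4)=1
t=5: f(5,-5)=1 f(5,-3)=5 f(5,-1)=10 f(5,1)=10 f(5,3)=5 f(5,5)=1
t=6: f(6,-6)=1 f(6,-4)=6 f(6,-2)=15 f(6,0)=20 f(6,2)=15 f(6,4)=6 f(6,6)=1
Σ_s f(6,s) = 64
P = 64/64 = 1

Answer: 1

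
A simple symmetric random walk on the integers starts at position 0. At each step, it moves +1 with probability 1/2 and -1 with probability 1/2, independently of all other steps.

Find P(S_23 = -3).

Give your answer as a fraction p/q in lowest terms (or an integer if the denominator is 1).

Answer: 572033/4194304

Derivation:
To reach position -3 after 23 steps: need 10 steps of +1 and 13 of -1.
Favorable paths: C(23,10) = 1144066
Total paths: 2^23 = 8388608
P = 1144066/8388608 = 572033/4194304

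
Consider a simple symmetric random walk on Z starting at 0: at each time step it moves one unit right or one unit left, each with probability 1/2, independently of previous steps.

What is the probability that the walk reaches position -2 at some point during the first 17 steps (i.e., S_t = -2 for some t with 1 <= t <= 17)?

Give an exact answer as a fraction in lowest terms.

Count via complement. Let g(t,s) = #length-t paths at position s with S_1..S_t all ≠ -2.
g(t,s) = g(t-1,s-1) + g(t-1,s+1) for s ≠ -2; g(t,-2) = 0.
t=0: g(0,0)=1
t=1: g(1,-1)=1 g(1,1)=1
t=2: g(2,0)=2 g(2,2)=1
t=3: g(3,-1)=2 g(3,1)=3 g(3,3)=1
t=4: g(4,0)=5 g(4,2)=4 g(4,4)=1
t=5: g(5,-1)=5 g(5,1)=9 g(5,3)=5 g(5,5)=1
t=6: g(6,0)=14 g(6,2)=14 g(6,4)=6 g(6,6)=1
t=7: g(7,-1)=14 g(7,1)=28 g(7,3)=20 g(7,5)=7 g(7,7)=1
t=8: g(8,0)=42 g(8,2)=48 g(8,4)=27 g(8,6)=8 g(8,8)=1
t=9: g(9,-1)=42 g(9,1)=90 g(9,3)=75 g(9,5)=35 g(9,7)=9 g(9,9)=1
t=10: g(10,0)=132 g(10,2)=165 g(10,4)=110 g(10,6)=44 g(10,8)=10 g(10,10)=1
t=11: g(11,-1)=132 g(11,1)=297 g(11,3)=275 g(11,5)=154 g(11,7)=54 g(11,9)=11 g(11,11)=1
t=12: g(12,0)=429 g(12,2)=572 g(12,4)=429 g(12,6)=208 g(12,8)=65 g(12,10)=12 g(12,12)=1
t=13: g(13,-1)=429 g(13,1)=1001 g(13,3)=1001 g(13,5)=637 g(13,7)=273 g(13,9)=77 g(13,11)=13 g(13,13)=1
t=14: g(14,0)=1430 g(14,2)=2002 g(14,4)=1638 g(14,6)=910 g(14,8)=350 g(14,10)=90 g(14,12)=14 g(14,14)=1
t=15: g(15,-1)=1430 g(15,1)=3432 g(15,3)=3640 g(15,5)=2548 g(15,7)=1260 g(15,9)=440 g(15,11)=104 g(15,13)=15 g(15,15)=1
t=16: g(16,0)=4862 g(16,2)=7072 g(16,4)=6188 g(16,6)=3808 g(16,8)=1700 g(16,10)=544 g(16,12)=119 g(16,14)=16 g(16,16)=1
t=17: g(17,-1)=4862 g(17,1)=11934 g(17,3)=13260 g(17,5)=9996 g(17,7)=5508 g(17,9)=2244 g(17,11)=663 g(17,13)=135 g(17,15)=17 g(17,17)=1
Paths never hitting -2: Σ_s g(17,s) = 48620
Paths hitting -2: 2^17 - 48620 = 82452
P = 82452/131072 = 20613/32768

Answer: 20613/32768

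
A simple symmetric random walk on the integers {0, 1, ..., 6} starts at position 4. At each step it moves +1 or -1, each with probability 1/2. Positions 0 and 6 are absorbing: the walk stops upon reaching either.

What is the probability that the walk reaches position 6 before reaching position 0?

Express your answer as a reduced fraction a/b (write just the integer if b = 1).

Symmetric walk (p = 1/2): the harmonic-function argument gives P(hit 6 before 0 | start at 4) = a/N.
P = 4/6 = 2/3

Answer: 2/3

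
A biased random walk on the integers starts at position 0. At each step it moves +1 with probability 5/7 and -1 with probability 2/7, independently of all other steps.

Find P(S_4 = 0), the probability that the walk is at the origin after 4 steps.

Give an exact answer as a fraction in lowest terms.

Answer: 600/2401

Derivation:
To be at 0 after 4 steps: need exactly 2 steps of +1 and 2 of -1.
Number of such sequences: C(4,2) = 6
Each has probability (5/7)^2 · (2/7)^2 = 100/2401
P = 6 · 100/2401 = 600/2401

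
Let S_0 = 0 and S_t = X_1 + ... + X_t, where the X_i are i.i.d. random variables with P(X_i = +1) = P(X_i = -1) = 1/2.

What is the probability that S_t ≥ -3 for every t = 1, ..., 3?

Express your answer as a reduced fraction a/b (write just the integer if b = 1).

Answer: 1

Derivation:
Let f(t,s) = #length-t paths at position s with S_1..S_t all ≥ -3.
f(t,s) = f(t-1,s-1) + f(t-1,s+1) for s ≥ -3; f(t,s) = 0 for s < -3.
t=0: f(0,0)=1
t=1: f(1,-1)=1 f(1,1)=1
t=2: f(2,-2)=1 f(2,0)=2 f(2,2)=1
t=3: f(3,-3)=1 f(3,-1)=3 f(3,1)=3 f(3,3)=1
Σ_s f(3,s) = 8
P = 8/8 = 1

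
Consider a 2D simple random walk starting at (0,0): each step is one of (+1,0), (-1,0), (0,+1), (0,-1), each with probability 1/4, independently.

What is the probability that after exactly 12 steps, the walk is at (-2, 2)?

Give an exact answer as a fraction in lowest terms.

Answer: 114345/4194304

Derivation:
Let h be the number of horizontal steps (so 12-h are vertical). To end at (-2,2) need (h-2)/2 right-steps and ((12-h)+2)/2 up-steps.
Sum over h with 2 ≤ h ≤ 10, h ≡ 0 (mod 2), 12-h ≡ 0 (mod 2):
h=2: C(12,2)·C(2,0)·C(10,6) = 66·1·210 = 13860
h=4: C(12,4)·C(4,1)·C(8,5) = 495·4·56 = 110880
h=6: C(12,6)·C(6,2)·C(6,4) = 924·15·15 = 207900
h=8: C(12,8)·C(8,3)·C(4,3) = 495·56·4 = 110880
h=10: C(12,10)·C(10,4)·C(2,2) = 66·210·1 = 13860
Total favorable: 457380
Total paths: 4^12 = 16777216
P = 457380/16777216 = 114345/4194304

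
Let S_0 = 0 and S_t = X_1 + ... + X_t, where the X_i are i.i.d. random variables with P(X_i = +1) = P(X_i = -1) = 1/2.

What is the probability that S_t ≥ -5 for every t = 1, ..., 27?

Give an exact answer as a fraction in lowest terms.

Answer: 50480055/67108864

Derivation:
Let f(t,s) = #length-t paths at position s with S_1..S_t all ≥ -5.
f(t,s) = f(t-1,s-1) + f(t-1,s+1) for s ≥ -5; f(t,s) = 0 for s < -5.
t=0: f(0,0)=1
t=1: f(1,-1)=1 f(1,1)=1
t=2: f(2,-2)=1 f(2,0)=2 f(2,2)=1
t=3: f(3,-3)=1 f(3,-1)=3 f(3,1)=3 f(3,3)=1
t=4: f(4,-4)=1 f(4,-2)=4 f(4,0)=6 f(4,2)=4 f(4,4)=1
t=5: f(5,-5)=1 f(5,-3)=5 f(5,-1)=10 f(5,1)=10 f(5,3)=5 f(5,5)=1
t=6: f(6,-4)=6 f(6,-2)=15 f(6,0)=20 f(6,2)=15 f(6,4)=6 f(6,6)=1
t=7: f(7,-5)=6 f(7,-3)=21 f(7,-1)=35 f(7,1)=35 f(7,3)=21 f(7,5)=7 f(7,7)=1
t=8: f(8,-4)=27 f(8,-2)=56 f(8,0)=70 f(8,2)=56 f(8,4)=28 f(8,6)=8 f(8,8)=1
t=9: f(9,-5)=27 f(9,-3)=83 f(9,-1)=126 f(9,1)=126 f(9,3)=84 f(9,5)=36 f(9,7)=9 f(9,9)=1
t=10: f(10,-4)=110 f(10,-2)=209 f(10,0)=252 f(10,2)=210 f(10,4)=120 f(10,6)=45 f(10,8)=10 f(10,10)=1
t=11: f(11,-5)=110 f(11,-3)=319 f(11,-1)=461 f(11,1)=462 f(11,3)=330 f(11,5)=165 f(11,7)=55 f(11,9)=11 f(11,11)=1
t=12: f(12,-4)=429 f(12,-2)=780 f(12,0)=923 f(12,2)=792 f(12,4)=495 f(12,6)=220 f(12,8)=66 f(12,10)=12 f(12,12)=1
t=13: f(13,-5)=429 f(13,-3)=1209 f(13,-1)=1703 f(13,1)=1715 f(13,3)=1287 f(13,5)=715 f(13,7)=286 f(13,9)=78 f(13,11)=13 f(13,13)=1
t=14: f(14,-4)=1638 f(14,-2)=2912 f(14,0)=3418 f(14,2)=3002 f(14,4)=2002 f(14,6)=1001 f(14,8)=364 f(14,10)=91 f(14,12)=14 f(14,14)=1
t=15: f(15,-5)=1638 f(15,-3)=4550 f(15,-1)=6330 f(15,1)=6420 f(15,3)=5004 f(15,5)=3003 f(15,7)=1365 f(15,9)=455 f(15,11)=105 f(15,13)=15 f(15,15)=1
t=16: f(16,-4)=6188 f(16,-2)=10880 f(16,0)=12750 f(16,2)=11424 f(16,4)=8007 f(16,6)=4368 f(16,8)=1820 f(16,10)=560 f(16,12)=120 f(16,14)=16 f(16,16)=1
t=17: f(17,-5)=6188 f(17,-3)=17068 f(17,-1)=23630 f(17,1)=24174 f(17,3)=19431 f(17,5)=12375 f(17,7)=6188 f(17,9)=2380 f(17,11)=680 f(17,13)=136 f(17,15)=17 f(17,17)=1
t=18: f(18,-4)=23256 f(18,-2)=40698 f(18,0)=47804 f(18,2)=43605 f(18,4)=31806 f(18,6)=18563 f(18,8)=8568 f(18,10)=3060 f(18,12)=816 f(18,14)=153 f(18,16)=18 f(18,18)=1
t=19: f(19,-5)=23256 f(19,-3)=63954 f(19,-1)=88502 f(19,1)=91409 f(19,3)=75411 f(19,5)=50369 f(19,7)=27131 f(19,9)=11628 f(19,11)=3876 f(19,13)=969 f(19,15)=171 f(19,17)=19 f(19,19)=1
t=20: f(20,-4)=87210 f(20,-2)=152456 f(20,0)=179911 f(20,2)=166820 f(20,4)=125780 f(20,6)=77500 f(20,8)=38759 f(20,10)=15504 f(20,12)=4845 f(20,14)=1140 f(20,16)=190 f(20,18)=20 f(20,20)=1
t=21: f(21,-5)=87210 f(21,-3)=239666 f(21,-1)=332367 f(21,1)=346731 f(21,3)=292600 f(21,5)=203280 f(21,7)=116259 f(21,9)=54263 f(21,11)=20349 f(21,13)=5985 f(21,15)=1330 f(21,17)=210 f(21,19)=21 f(21,21)=1
t=22: f(22,-4)=326876 f(22,-2)=572033 f(22,0)=679098 f(22,2)=639331 f(22,4)=495880 f(22,6)=319539 f(22,8)=170522 f(22,10)=74612 f(22,12)=26334 f(22,14)=7315 f(22,16)=1540 f(22,18)=231 f(22,20)=22 f(22,22)=1
t=23: f(23,-5)=326876 f(23,-3)=898909 f(23,-1)=1251131 f(23,1)=1318429 f(23,3)=1135211 f(23,5)=815419 f(23,7)=490061 f(23,9)=245134 f(23,11)=100946 f(23,13)=33649 f(23,15)=8855 f(23,17)=1771 f(23,19)=253 f(23,21)=23 f(23,23)=1
t=24: f(24,-4)=1225785 f(24,-2)=2150040 f(24,0)=2569560 f(24,2)=2453640 f(24,4)=1950630 f(24,6)=1305480 f(24,8)=735195 f(24,10)=346080 f(24,12)=134595 f(24,14)=42504 f(24,16)=10626 f(24,18)=2024 f(24,20)=276 f(24,22)=24 f(24,24)=1
t=25: f(25,-5)=1225785 f(25,-3)=3375825 f(25,-1)=4719600 f(25,1)=5023200 f(25,3)=4404270 f(25,5)=3256110 f(25,7)=2040675 f(25,9)=1081275 f(25,11)=480675 f(25,13)=177099 f(25,15)=53130 f(25,17)=12650 f(25,19)=2300 f(25,21)=300 f(25,23)=25 f(25,25)=1
t=26: f(26,-4)=4601610 f(26,-2)=8095425 f(26,0)=9742800 f(26,2)=9427470 f(26,4)=7660380 f(26,6)=5296785 f(26,8)=3121950 f(26,10)=1561950 f(26,12)=657774 f(26,14)=230229 f(26,16)=65780 f(26,18)=14950 f(26,20)=2600 f(26,22)=325 f(26,24)=26 f(26,26)=1
t=27: f(27,-5)=4601610 f(27,-3)=12697035 f(27,-1)=17838225 f(27,1)=19170270 f(27,3)=17087850 f(27,5)=12957165 f(27,7)=8418735 f(27,9)=4683900 f(27,11)=2219724 f(27,13)=888003 f(27,15)=296009 f(27,17)=80730 f(27,19)=17550 f(27,21)=2925 f(27,23)=351 f(27,25)=27 f(27,27)=1
Σ_s f(27,s) = 100960110
P = 100960110/134217728 = 50480055/67108864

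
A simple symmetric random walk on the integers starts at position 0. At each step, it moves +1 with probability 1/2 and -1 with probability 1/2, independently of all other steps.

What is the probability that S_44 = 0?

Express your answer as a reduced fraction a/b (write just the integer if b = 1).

To return to 0 after 44 steps: need exactly 22 steps of +1 and 22 of -1.
Favorable paths: C(44,22) = 2104098963720
Total paths: 2^44 = 17592186044416
P = 2104098963720/17592186044416 = 263012370465/2199023255552

Answer: 263012370465/2199023255552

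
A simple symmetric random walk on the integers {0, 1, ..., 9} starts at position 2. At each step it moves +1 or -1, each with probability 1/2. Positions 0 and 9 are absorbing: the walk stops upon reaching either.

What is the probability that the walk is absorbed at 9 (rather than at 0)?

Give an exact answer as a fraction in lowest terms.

Answer: 2/9

Derivation:
Symmetric walk (p = 1/2): the harmonic-function argument gives P(hit 9 before 0 | start at 2) = a/N.
P = 2/9 = 2/9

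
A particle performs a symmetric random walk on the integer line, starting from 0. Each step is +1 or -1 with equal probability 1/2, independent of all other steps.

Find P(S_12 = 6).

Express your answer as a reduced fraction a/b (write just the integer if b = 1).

Answer: 55/1024

Derivation:
To reach position 6 after 12 steps: need 9 steps of +1 and 3 of -1.
Favorable paths: C(12,9) = 220
Total paths: 2^12 = 4096
P = 220/4096 = 55/1024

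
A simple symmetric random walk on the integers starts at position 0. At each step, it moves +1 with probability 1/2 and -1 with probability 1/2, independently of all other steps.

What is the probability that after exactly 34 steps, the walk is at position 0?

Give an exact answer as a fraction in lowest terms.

To return to 0 after 34 steps: need exactly 17 steps of +1 and 17 of -1.
Favorable paths: C(34,17) = 2333606220
Total paths: 2^34 = 17179869184
P = 2333606220/17179869184 = 583401555/4294967296

Answer: 583401555/4294967296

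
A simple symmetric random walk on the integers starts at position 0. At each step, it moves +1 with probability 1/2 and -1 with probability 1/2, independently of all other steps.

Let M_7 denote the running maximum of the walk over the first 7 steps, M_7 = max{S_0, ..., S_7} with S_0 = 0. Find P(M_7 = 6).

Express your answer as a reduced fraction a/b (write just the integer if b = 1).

Let M_7 = max(S_0,...,S_7). Use the reflection principle: for j ≥ 1, #{paths with M_7 ≥ j} = #{S_7 ≥ j} + #{S_7 ≥ j+1}.
By reflection, #{M_7 ≥ 6} = #{S_7 ≥ 6} + #{S_7 ≥ 7} = 1 + 1 = 2.
#{M_7 ≥ 7} = #{S_7 ≥ 7} + #{S_7 ≥ 8} = 1 + 0 = 1.
#{M_7 = 6} = 2 - 1 = 1.
P(M_7 = 6) = 1/128 = 1/128

Answer: 1/128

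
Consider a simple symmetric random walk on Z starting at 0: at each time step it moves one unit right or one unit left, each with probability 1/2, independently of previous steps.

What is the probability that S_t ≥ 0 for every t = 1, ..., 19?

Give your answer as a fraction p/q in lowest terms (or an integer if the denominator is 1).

Answer: 46189/262144

Derivation:
Let f(t,s) = #length-t paths at position s with S_1..S_t all ≥ 0.
f(t,s) = f(t-1,s-1) + f(t-1,s+1) for s ≥ 0; f(t,s) = 0 for s < 0.
t=0: f(0,0)=1
t=1: f(1,1)=1
t=2: f(2,0)=1 f(2,2)=1
t=3: f(3,1)=2 f(3,3)=1
t=4: f(4,0)=2 f(4,2)=3 f(4,4)=1
t=5: f(5,1)=5 f(5,3)=4 f(5,5)=1
t=6: f(6,0)=5 f(6,2)=9 f(6,4)=5 f(6,6)=1
t=7: f(7,1)=14 f(7,3)=14 f(7,5)=6 f(7,7)=1
t=8: f(8,0)=14 f(8,2)=28 f(8,4)=20 f(8,6)=7 f(8,8)=1
t=9: f(9,1)=42 f(9,3)=48 f(9,5)=27 f(9,7)=8 f(9,9)=1
t=10: f(10,0)=42 f(10,2)=90 f(10,4)=75 f(10,6)=35 f(10,8)=9 f(10,10)=1
t=11: f(11,1)=132 f(11,3)=165 f(11,5)=110 f(11,7)=44 f(11,9)=10 f(11,11)=1
t=12: f(12,0)=132 f(12,2)=297 f(12,4)=275 f(12,6)=154 f(12,8)=54 f(12,10)=11 f(12,12)=1
t=13: f(13,1)=429 f(13,3)=572 f(13,5)=429 f(13,7)=208 f(13,9)=65 f(13,11)=12 f(13,13)=1
t=14: f(14,0)=429 f(14,2)=1001 f(14,4)=1001 f(14,6)=637 f(14,8)=273 f(14,10)=77 f(14,12)=13 f(14,14)=1
t=15: f(15,1)=1430 f(15,3)=2002 f(15,5)=1638 f(15,7)=910 f(15,9)=350 f(15,11)=90 f(15,13)=14 f(15,15)=1
t=16: f(16,0)=1430 f(16,2)=3432 f(16,4)=3640 f(16,6)=2548 f(16,8)=1260 f(16,10)=440 f(16,12)=104 f(16,14)=15 f(16,16)=1
t=17: f(17,1)=4862 f(17,3)=7072 f(17,5)=6188 f(17,7)=3808 f(17,9)=1700 f(17,11)=544 f(17,13)=119 f(17,15)=16 f(17,17)=1
t=18: f(18,0)=4862 f(18,2)=11934 f(18,4)=13260 f(18,6)=9996 f(18,8)=5508 f(18,10)=2244 f(18,12)=663 f(18,14)=135 f(18,16)=17 f(18,18)=1
t=19: f(19,1)=16796 f(19,3)=25194 f(19,5)=23256 f(19,7)=15504 f(19,9)=7752 f(19,11)=2907 f(19,13)=798 f(19,15)=152 f(19,17)=18 f(19,19)=1
Σ_s f(19,s) = 92378
P = 92378/524288 = 46189/262144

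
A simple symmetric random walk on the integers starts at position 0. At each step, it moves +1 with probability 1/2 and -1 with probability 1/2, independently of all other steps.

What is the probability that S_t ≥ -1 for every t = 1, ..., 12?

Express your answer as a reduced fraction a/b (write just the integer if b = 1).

Let f(t,s) = #length-t paths at position s with S_1..S_t all ≥ -1.
f(t,s) = f(t-1,s-1) + f(t-1,s+1) for s ≥ -1; f(t,s) = 0 for s < -1.
t=0: f(0,0)=1
t=1: f(1,-1)=1 f(1,1)=1
t=2: f(2,0)=2 f(2,2)=1
t=3: f(3,-1)=2 f(3,1)=3 f(3,3)=1
t=4: f(4,0)=5 f(4,2)=4 f(4,4)=1
t=5: f(5,-1)=5 f(5,1)=9 f(5,3)=5 f(5,5)=1
t=6: f(6,0)=14 f(6,2)=14 f(6,4)=6 f(6,6)=1
t=7: f(7,-1)=14 f(7,1)=28 f(7,3)=20 f(7,5)=7 f(7,7)=1
t=8: f(8,0)=42 f(8,2)=48 f(8,4)=27 f(8,6)=8 f(8,8)=1
t=9: f(9,-1)=42 f(9,1)=90 f(9,3)=75 f(9,5)=35 f(9,7)=9 f(9,9)=1
t=10: f(10,0)=132 f(10,2)=165 f(10,4)=110 f(10,6)=44 f(10,8)=10 f(10,10)=1
t=11: f(11,-1)=132 f(11,1)=297 f(11,3)=275 f(11,5)=154 f(11,7)=54 f(11,9)=11 f(11,11)=1
t=12: f(12,0)=429 f(12,2)=572 f(12,4)=429 f(12,6)=208 f(12,8)=65 f(12,10)=12 f(12,12)=1
Σ_s f(12,s) = 1716
P = 1716/4096 = 429/1024

Answer: 429/1024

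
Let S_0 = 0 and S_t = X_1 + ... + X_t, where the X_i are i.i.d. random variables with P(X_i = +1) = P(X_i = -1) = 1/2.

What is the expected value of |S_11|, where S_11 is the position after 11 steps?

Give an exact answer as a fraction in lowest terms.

S_11 takes values m ≡ 1 (mod 2) with |m| ≤ 11; P(S_11=m) = C(11,(11+m)/2)/2^11.
Total paths: 2^11 = 2048
Distribution: P(S=-11)=1/2048, P(S=-9)=11/2048, P(S=-7)=55/2048, P(S=-5)=165/2048, P(S=-3)=330/2048, P(S=-1)=462/2048, P(S=1)=462/2048, P(S=3)=330/2048, P(S=5)=165/2048, P(S=7)=55/2048, P(S=9)=11/2048, P(S=11)=1/2048
E[|S_11|] = Σ_m |m|·P(S_11=m) = 5544/2048 = 693/256

Answer: 693/256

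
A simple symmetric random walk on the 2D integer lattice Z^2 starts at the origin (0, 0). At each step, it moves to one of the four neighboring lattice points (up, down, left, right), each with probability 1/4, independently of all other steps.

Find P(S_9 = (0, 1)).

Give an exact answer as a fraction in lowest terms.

Answer: 3969/65536

Derivation:
Let h be the number of horizontal steps (so 9-h are vertical). To end at (0,1) need (h+0)/2 right-steps and ((9-h)+1)/2 up-steps.
Sum over h with 0 ≤ h ≤ 8, h ≡ 0 (mod 2), 9-h ≡ 1 (mod 2):
h=0: C(9,0)·C(0,0)·C(9,5) = 1·1·126 = 126
h=2: C(9,2)·C(2,1)·C(7,4) = 36·2·35 = 2520
h=4: C(9,4)·C(4,2)·C(5,3) = 126·6·10 = 7560
h=6: C(9,6)·C(6,3)·C(3,2) = 84·20·3 = 5040
h=8: C(9,8)·C(8,4)·C(1,1) = 9·70·1 = 630
Total favorable: 15876
Total paths: 4^9 = 262144
P = 15876/262144 = 3969/65536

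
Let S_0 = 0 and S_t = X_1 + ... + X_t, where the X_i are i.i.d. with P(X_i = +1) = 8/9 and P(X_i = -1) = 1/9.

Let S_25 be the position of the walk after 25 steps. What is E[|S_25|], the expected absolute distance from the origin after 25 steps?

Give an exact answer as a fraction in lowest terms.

S_25 takes values m ≡ 1 (mod 2) with |m| ≤ 25; P(S_25=m) = C(25,(25+m)/2) · (8/9)^((25+m)/2) · (1/9)^((25-m)/2).
Distribution: P(S=-25)=1/717897987691852588770249, P(S=-23)=200/717897987691852588770249, P(S=-21)=6400/239299329230617529590083, P(S=-19)=1177600/717897987691852588770249, P(S=-17)=51814400/717897987691852588770249, P(S=-15)=580321280/239299329230617529590083, P(S=-13)=46425702400/717897987691852588770249, P(S=-11)=1008100966400/717897987691852588770249, P(S=-9)=2016201932800/79766443076872509863361, P(S=-7)=274203462860800/717897987691852588770249, P(S=-5)=3509804324618240/717897987691852588770249, P(S=-3)=12762924816793600/239299329230617529590083, P(S=-1)=357361894870220800/717897987691852588770249, P(S=1)=2858895158961766400/717897987691852588770249, P(S=3)=6534617506198323200/239299329230617529590083, P(S=5)=115009268109090488320/717897987691852588770249, P(S=7)=575046340545452441600/717897987691852588770249, P(S=9)=270610042609624678400/79766443076872509863361, P(S=11)=8659521363507989708800/717897987691852588770249, P(S=13)=25522799808234074931200/717897987691852588770249, P(S=15)=20418239846587259944960/239299329230617529590083, P(S=17)=116675656266212913971200/717897987691852588770249, P(S=19)=169710045478127874867200/717897987691852588770249, P(S=21)=59029581035870565171200/239299329230617529590083, P(S=23)=118059162071741130342400/717897987691852588770249, P(S=25)=37778931862957161709568/717897987691852588770249
E[|S_25|] = Σ_m |m|·P(S_25=m) = 1551014280244009048206025/79766443076872509863361

Answer: 1551014280244009048206025/79766443076872509863361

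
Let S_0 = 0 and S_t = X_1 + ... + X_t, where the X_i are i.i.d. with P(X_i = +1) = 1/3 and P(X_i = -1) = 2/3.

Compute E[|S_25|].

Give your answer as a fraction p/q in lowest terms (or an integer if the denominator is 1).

S_25 takes values m ≡ 1 (mod 2) with |m| ≤ 25; P(S_25=m) = C(25,(25+m)/2) · (1/3)^((25+m)/2) · (2/3)^((25-m)/2).
Distribution: P(S=-25)=33554432/847288609443, P(S=-23)=419430400/847288609443, P(S=-21)=838860800/282429536481, P(S=-19)=9646899200/847288609443, P(S=-17)=26528972800/847288609443, P(S=-15)=18570280960/282429536481, P(S=-13)=92851404800/847288609443, P(S=-11)=126012620800/847288609443, P(S=-9)=15751577600/94143178827, P(S=-7)=133888409600/847288609443, P(S=-5)=107110727680/847288609443, P(S=-3)=24343347200/282429536481, P(S=-1)=42600857600/847288609443, P(S=1)=21300428800/847288609443, P(S=3)=3042918400/282429536481, P(S=5)=3347210240/847288609443, P(S=7)=1046003200/847288609443, P(S=9)=30764800/94143178827, P(S=11)=61529600/847288609443, P(S=13)=11334400/847288609443, P(S=15)=566720/282429536481, P(S=17)=202400/847288609443, P(S=19)=18400/847288609443, P(S=21)=400/282429536481, P(S=23)=50/847288609443, P(S=25)=1/847288609443
E[|S_25|] = Σ_m |m|·P(S_25=m) = 2404306276525/282429536481

Answer: 2404306276525/282429536481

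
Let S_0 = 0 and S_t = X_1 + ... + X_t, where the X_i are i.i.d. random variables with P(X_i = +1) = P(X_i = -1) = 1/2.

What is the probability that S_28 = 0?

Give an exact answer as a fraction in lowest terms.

Answer: 5014575/33554432

Derivation:
To return to 0 after 28 steps: need exactly 14 steps of +1 and 14 of -1.
Favorable paths: C(28,14) = 40116600
Total paths: 2^28 = 268435456
P = 40116600/268435456 = 5014575/33554432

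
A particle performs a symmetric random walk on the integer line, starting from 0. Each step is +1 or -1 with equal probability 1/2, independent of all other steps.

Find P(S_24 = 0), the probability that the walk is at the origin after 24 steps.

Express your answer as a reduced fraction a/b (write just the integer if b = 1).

To return to 0 after 24 steps: need exactly 12 steps of +1 and 12 of -1.
Favorable paths: C(24,12) = 2704156
Total paths: 2^24 = 16777216
P = 2704156/16777216 = 676039/4194304

Answer: 676039/4194304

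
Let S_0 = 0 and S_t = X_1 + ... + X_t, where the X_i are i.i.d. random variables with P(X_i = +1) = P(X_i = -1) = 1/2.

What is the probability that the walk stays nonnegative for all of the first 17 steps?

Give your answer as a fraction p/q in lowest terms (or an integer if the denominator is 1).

Let f(t,s) = #length-t paths at position s with S_1..S_t all ≥ 0.
f(t,s) = f(t-1,s-1) + f(t-1,s+1) for s ≥ 0; f(t,s) = 0 for s < 0.
t=0: f(0,0)=1
t=1: f(1,1)=1
t=2: f(2,0)=1 f(2,2)=1
t=3: f(3,1)=2 f(3,3)=1
t=4: f(4,0)=2 f(4,2)=3 f(4,4)=1
t=5: f(5,1)=5 f(5,3)=4 f(5,5)=1
t=6: f(6,0)=5 f(6,2)=9 f(6,4)=5 f(6,6)=1
t=7: f(7,1)=14 f(7,3)=14 f(7,5)=6 f(7,7)=1
t=8: f(8,0)=14 f(8,2)=28 f(8,4)=20 f(8,6)=7 f(8,8)=1
t=9: f(9,1)=42 f(9,3)=48 f(9,5)=27 f(9,7)=8 f(9,9)=1
t=10: f(10,0)=42 f(10,2)=90 f(10,4)=75 f(10,6)=35 f(10,8)=9 f(10,10)=1
t=11: f(11,1)=132 f(11,3)=165 f(11,5)=110 f(11,7)=44 f(11,9)=10 f(11,11)=1
t=12: f(12,0)=132 f(12,2)=297 f(12,4)=275 f(12,6)=154 f(12,8)=54 f(12,10)=11 f(12,12)=1
t=13: f(13,1)=429 f(13,3)=572 f(13,5)=429 f(13,7)=208 f(13,9)=65 f(13,11)=12 f(13,13)=1
t=14: f(14,0)=429 f(14,2)=1001 f(14,4)=1001 f(14,6)=637 f(14,8)=273 f(14,10)=77 f(14,12)=13 f(14,14)=1
t=15: f(15,1)=1430 f(15,3)=2002 f(15,5)=1638 f(15,7)=910 f(15,9)=350 f(15,11)=90 f(15,13)=14 f(15,15)=1
t=16: f(16,0)=1430 f(16,2)=3432 f(16,4)=3640 f(16,6)=2548 f(16,8)=1260 f(16,10)=440 f(16,12)=104 f(16,14)=15 f(16,16)=1
t=17: f(17,1)=4862 f(17,3)=7072 f(17,5)=6188 f(17,7)=3808 f(17,9)=1700 f(17,11)=544 f(17,13)=119 f(17,15)=16 f(17,17)=1
Σ_s f(17,s) = 24310
P = 24310/131072 = 12155/65536

Answer: 12155/65536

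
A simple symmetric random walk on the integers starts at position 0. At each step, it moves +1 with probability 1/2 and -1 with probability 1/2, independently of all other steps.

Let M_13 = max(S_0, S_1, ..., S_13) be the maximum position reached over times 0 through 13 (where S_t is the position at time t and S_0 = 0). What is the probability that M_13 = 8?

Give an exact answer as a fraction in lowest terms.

Let M_13 = max(S_0,...,S_13). Use the reflection principle: for j ≥ 1, #{paths with M_13 ≥ j} = #{S_13 ≥ j} + #{S_13 ≥ j+1}.
By reflection, #{M_13 ≥ 8} = #{S_13 ≥ 8} + #{S_13 ≥ 9} = 92 + 92 = 184.
#{M_13 ≥ 9} = #{S_13 ≥ 9} + #{S_13 ≥ 10} = 92 + 14 = 106.
#{M_13 = 8} = 184 - 106 = 78.
P(M_13 = 8) = 78/8192 = 39/4096

Answer: 39/4096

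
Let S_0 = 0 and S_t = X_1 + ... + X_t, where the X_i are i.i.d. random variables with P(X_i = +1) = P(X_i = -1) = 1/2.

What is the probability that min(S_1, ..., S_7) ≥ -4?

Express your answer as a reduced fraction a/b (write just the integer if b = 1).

Answer: 119/128

Derivation:
Let f(t,s) = #length-t paths at position s with S_1..S_t all ≥ -4.
f(t,s) = f(t-1,s-1) + f(t-1,s+1) for s ≥ -4; f(t,s) = 0 for s < -4.
t=0: f(0,0)=1
t=1: f(1,-1)=1 f(1,1)=1
t=2: f(2,-2)=1 f(2,0)=2 f(2,2)=1
t=3: f(3,-3)=1 f(3,-1)=3 f(3,1)=3 f(3,3)=1
t=4: f(4,-4)=1 f(4,-2)=4 f(4,0)=6 f(4,2)=4 f(4,4)=1
t=5: f(5,-3)=5 f(5,-1)=10 f(5,1)=10 f(5,3)=5 f(5,5)=1
t=6: f(6,-4)=5 f(6,-2)=15 f(6,0)=20 f(6,2)=15 f(6,4)=6 f(6,6)=1
t=7: f(7,-3)=20 f(7,-1)=35 f(7,1)=35 f(7,3)=21 f(7,5)=7 f(7,7)=1
Σ_s f(7,s) = 119
P = 119/128 = 119/128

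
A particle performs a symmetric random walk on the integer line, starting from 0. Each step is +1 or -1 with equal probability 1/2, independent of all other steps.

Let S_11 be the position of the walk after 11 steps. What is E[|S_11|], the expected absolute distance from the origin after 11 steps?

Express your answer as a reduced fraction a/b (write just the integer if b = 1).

Answer: 693/256

Derivation:
S_11 takes values m ≡ 1 (mod 2) with |m| ≤ 11; P(S_11=m) = C(11,(11+m)/2)/2^11.
Total paths: 2^11 = 2048
Distribution: P(S=-11)=1/2048, P(S=-9)=11/2048, P(S=-7)=55/2048, P(S=-5)=165/2048, P(S=-3)=330/2048, P(S=-1)=462/2048, P(S=1)=462/2048, P(S=3)=330/2048, P(S=5)=165/2048, P(S=7)=55/2048, P(S=9)=11/2048, P(S=11)=1/2048
E[|S_11|] = Σ_m |m|·P(S_11=m) = 5544/2048 = 693/256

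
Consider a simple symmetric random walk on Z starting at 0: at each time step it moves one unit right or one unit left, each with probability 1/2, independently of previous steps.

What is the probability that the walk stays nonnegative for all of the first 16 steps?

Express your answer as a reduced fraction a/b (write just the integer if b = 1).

Answer: 6435/32768

Derivation:
Let f(t,s) = #length-t paths at position s with S_1..S_t all ≥ 0.
f(t,s) = f(t-1,s-1) + f(t-1,s+1) for s ≥ 0; f(t,s) = 0 for s < 0.
t=0: f(0,0)=1
t=1: f(1,1)=1
t=2: f(2,0)=1 f(2,2)=1
t=3: f(3,1)=2 f(3,3)=1
t=4: f(4,0)=2 f(4,2)=3 f(4,4)=1
t=5: f(5,1)=5 f(5,3)=4 f(5,5)=1
t=6: f(6,0)=5 f(6,2)=9 f(6,4)=5 f(6,6)=1
t=7: f(7,1)=14 f(7,3)=14 f(7,5)=6 f(7,7)=1
t=8: f(8,0)=14 f(8,2)=28 f(8,4)=20 f(8,6)=7 f(8,8)=1
t=9: f(9,1)=42 f(9,3)=48 f(9,5)=27 f(9,7)=8 f(9,9)=1
t=10: f(10,0)=42 f(10,2)=90 f(10,4)=75 f(10,6)=35 f(10,8)=9 f(10,10)=1
t=11: f(11,1)=132 f(11,3)=165 f(11,5)=110 f(11,7)=44 f(11,9)=10 f(11,11)=1
t=12: f(12,0)=132 f(12,2)=297 f(12,4)=275 f(12,6)=154 f(12,8)=54 f(12,10)=11 f(12,12)=1
t=13: f(13,1)=429 f(13,3)=572 f(13,5)=429 f(13,7)=208 f(13,9)=65 f(13,11)=12 f(13,13)=1
t=14: f(14,0)=429 f(14,2)=1001 f(14,4)=1001 f(14,6)=637 f(14,8)=273 f(14,10)=77 f(14,12)=13 f(14,14)=1
t=15: f(15,1)=1430 f(15,3)=2002 f(15,5)=1638 f(15,7)=910 f(15,9)=350 f(15,11)=90 f(15,13)=14 f(15,15)=1
t=16: f(16,0)=1430 f(16,2)=3432 f(16,4)=3640 f(16,6)=2548 f(16,8)=1260 f(16,10)=440 f(16,12)=104 f(16,14)=15 f(16,16)=1
Σ_s f(16,s) = 12870
P = 12870/65536 = 6435/32768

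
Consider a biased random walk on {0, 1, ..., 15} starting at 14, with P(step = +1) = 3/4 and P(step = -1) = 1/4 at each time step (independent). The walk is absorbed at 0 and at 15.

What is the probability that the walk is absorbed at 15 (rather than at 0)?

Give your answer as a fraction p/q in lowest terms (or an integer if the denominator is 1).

Biased walk: p = 3/4, q = 1/4, r = q/p = 1/3
Gambler's ruin: P(hit 15 before 0 | start at 14) = (1 - r^a)/(1 - r^N)
r^14 = 1/4782969; r^15 = 1/14348907
P = (1 - 1/4782969) / (1 - 1/14348907) = 4782968/4782969 / 14348906/14348907 = 7174452/7174453

Answer: 7174452/7174453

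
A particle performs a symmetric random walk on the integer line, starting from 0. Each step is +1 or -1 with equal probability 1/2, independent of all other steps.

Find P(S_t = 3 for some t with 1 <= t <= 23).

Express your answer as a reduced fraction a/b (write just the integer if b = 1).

Answer: 2270193/4194304

Derivation:
Count via complement. Let g(t,s) = #length-t paths at position s with S_1..S_t all ≠ 3.
g(t,s) = g(t-1,s-1) + g(t-1,s+1) for s ≠ 3; g(t,3) = 0.
t=0: g(0,0)=1
t=1: g(1,-1)=1 g(1,1)=1
t=2: g(2,-2)=1 g(2,0)=2 g(2,2)=1
t=3: g(3,-3)=1 g(3,-1)=3 g(3,1)=3
t=4: g(4,-4)=1 g(4,-2)=4 g(4,0)=6 g(4,2)=3
t=5: g(5,-5)=1 g(5,-3)=5 g(5,-1)=10 g(5,1)=9
t=6: g(6,-6)=1 g(6,-4)=6 g(6,-2)=15 g(6,0)=19 g(6,2)=9
t=7: g(7,-7)=1 g(7,-5)=7 g(7,-3)=21 g(7,-1)=34 g(7,1)=28
t=8: g(8,-8)=1 g(8,-6)=8 g(8,-4)=28 g(8,-2)=55 g(8,0)=62 g(8,2)=28
t=9: g(9,-9)=1 g(9,-7)=9 g(9,-5)=36 g(9,-3)=83 g(9,-1)=117 g(9,1)=90
t=10: g(10,-10)=1 g(10,-8)=10 g(10,-6)=45 g(10,-4)=119 g(10,-2)=200 g(10,0)=207 g(10,2)=90
t=11: g(11,-11)=1 g(11,-9)=11 g(11,-7)=55 g(11,-5)=164 g(11,-3)=319 g(11,-1)=407 g(11,1)=297
t=12: g(12,-12)=1 g(12,-10)=12 g(12,-8)=66 g(12,-6)=219 g(12,-4)=483 g(12,-2)=726 g(12,0)=704 g(12,2)=297
t=13: g(13,-13)=1 g(13,-11)=13 g(13,-9)=78 g(13,-7)=285 g(13,-5)=702 g(13,-3)=1209 g(13,-1)=1430 g(13,1)=1001
t=14: g(14,-14)=1 g(14,-12)=14 g(14,-10)=91 g(14,-8)=363 g(14,-6)=987 g(14,-4)=1911 g(14,-2)=2639 g(14,0)=2431 g(14,2)=1001
t=15: g(15,-15)=1 g(15,-13)=15 g(15,-11)=105 g(15,-9)=454 g(15,-7)=1350 g(15,-5)=2898 g(15,-3)=4550 g(15,-1)=5070 g(15,1)=3432
t=16: g(16,-16)=1 g(16,-14)=16 g(16,-12)=120 g(16,-10)=559 g(16,-8)=1804 g(16,-6)=4248 g(16,-4)=7448 g(16,-2)=9620 g(16,0)=8502 g(16,2)=3432
t=17: g(17,-17)=1 g(17,-15)=17 g(17,-13)=136 g(17,-11)=679 g(17,-9)=2363 g(17,-7)=6052 g(17,-5)=11696 g(17,-3)=17068 g(17,-1)=18122 g(17,1)=11934
t=18: g(18,-18)=1 g(18,-16)=18 g(18,-14)=153 g(18,-12)=815 g(18,-10)=3042 g(18,-8)=8415 g(18,-6)=17748 g(18,-4)=28764 g(18,-2)=35190 g(18,0)=30056 g(18,2)=11934
t=19: g(19,-19)=1 g(19,-17)=19 g(19,-15)=171 g(19,-13)=968 g(19,-11)=3857 g(19,-9)=11457 g(19,-7)=26163 g(19,-5)=46512 g(19,-3)=63954 g(19,-1)=65246 g(19,1)=41990
t=20: g(20,-20)=1 g(20,-18)=20 g(20,-16)=190 g(20,-14)=1139 g(20,-12)=4825 g(20,-10)=15314 g(20,-8)=37620 g(20,-6)=72675 g(20,-4)=110466 g(20,-2)=129200 g(20,0)=107236 g(20,2)=41990
t=21: g(21,-21)=1 g(21,-19)=21 g(21,-17)=210 g(21,-15)=1329 g(21,-13)=5964 g(21,-11)=20139 g(21,-9)=52934 g(21,-7)=110295 g(21,-5)=183141 g(21,-3)=239666 g(21,-1)=236436 g(21,1)=149226
t=22: g(22,-22)=1 g(22,-20)=22 g(22,-18)=231 g(22,-16)=1539 g(22,-14)=7293 g(22,-12)=26103 g(22,-10)=73073 g(22,-8)=163229 g(22,-6)=293436 g(22,-4)=422807 g(22,-2)=476102 g(22,0)=385662 g(22,2)=149226
t=23: g(23,-23)=1 g(23,-21)=23 g(23,-19)=253 g(23,-17)=1770 g(23,-15)=8832 g(23,-13)=33396 g(23,-11)=99176 g(23,-9)=236302 g(23,-7)=456665 g(23,-5)=716243 g(23,-3)=898909 g(23,-1)=861764 g(23,1)=534888
Paths never hitting 3: Σ_s g(23,s) = 3848222
Paths hitting 3: 2^23 - 3848222 = 4540386
P = 4540386/8388608 = 2270193/4194304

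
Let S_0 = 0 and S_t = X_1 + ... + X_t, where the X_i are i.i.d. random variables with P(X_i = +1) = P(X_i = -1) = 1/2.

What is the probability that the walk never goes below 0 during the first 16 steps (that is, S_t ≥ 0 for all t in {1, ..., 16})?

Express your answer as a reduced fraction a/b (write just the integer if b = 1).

Answer: 6435/32768

Derivation:
Let f(t,s) = #length-t paths at position s with S_1..S_t all ≥ 0.
f(t,s) = f(t-1,s-1) + f(t-1,s+1) for s ≥ 0; f(t,s) = 0 for s < 0.
t=0: f(0,0)=1
t=1: f(1,1)=1
t=2: f(2,0)=1 f(2,2)=1
t=3: f(3,1)=2 f(3,3)=1
t=4: f(4,0)=2 f(4,2)=3 f(4,4)=1
t=5: f(5,1)=5 f(5,3)=4 f(5,5)=1
t=6: f(6,0)=5 f(6,2)=9 f(6,4)=5 f(6,6)=1
t=7: f(7,1)=14 f(7,3)=14 f(7,5)=6 f(7,7)=1
t=8: f(8,0)=14 f(8,2)=28 f(8,4)=20 f(8,6)=7 f(8,8)=1
t=9: f(9,1)=42 f(9,3)=48 f(9,5)=27 f(9,7)=8 f(9,9)=1
t=10: f(10,0)=42 f(10,2)=90 f(10,4)=75 f(10,6)=35 f(10,8)=9 f(10,10)=1
t=11: f(11,1)=132 f(11,3)=165 f(11,5)=110 f(11,7)=44 f(11,9)=10 f(11,11)=1
t=12: f(12,0)=132 f(12,2)=297 f(12,4)=275 f(12,6)=154 f(12,8)=54 f(12,10)=11 f(12,12)=1
t=13: f(13,1)=429 f(13,3)=572 f(13,5)=429 f(13,7)=208 f(13,9)=65 f(13,11)=12 f(13,13)=1
t=14: f(14,0)=429 f(14,2)=1001 f(14,4)=1001 f(14,6)=637 f(14,8)=273 f(14,10)=77 f(14,12)=13 f(14,14)=1
t=15: f(15,1)=1430 f(15,3)=2002 f(15,5)=1638 f(15,7)=910 f(15,9)=350 f(15,11)=90 f(15,13)=14 f(15,15)=1
t=16: f(16,0)=1430 f(16,2)=3432 f(16,4)=3640 f(16,6)=2548 f(16,8)=1260 f(16,10)=440 f(16,12)=104 f(16,14)=15 f(16,16)=1
Σ_s f(16,s) = 12870
P = 12870/65536 = 6435/32768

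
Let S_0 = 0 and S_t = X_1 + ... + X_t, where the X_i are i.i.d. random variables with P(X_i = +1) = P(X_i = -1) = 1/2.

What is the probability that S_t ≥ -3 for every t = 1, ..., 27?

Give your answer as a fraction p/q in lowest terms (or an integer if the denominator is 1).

Answer: 2340135/4194304

Derivation:
Let f(t,s) = #length-t paths at position s with S_1..S_t all ≥ -3.
f(t,s) = f(t-1,s-1) + f(t-1,s+1) for s ≥ -3; f(t,s) = 0 for s < -3.
t=0: f(0,0)=1
t=1: f(1,-1)=1 f(1,1)=1
t=2: f(2,-2)=1 f(2,0)=2 f(2,2)=1
t=3: f(3,-3)=1 f(3,-1)=3 f(3,1)=3 f(3,3)=1
t=4: f(4,-2)=4 f(4,0)=6 f(4,2)=4 f(4,4)=1
t=5: f(5,-3)=4 f(5,-1)=10 f(5,1)=10 f(5,3)=5 f(5,5)=1
t=6: f(6,-2)=14 f(6,0)=20 f(6,2)=15 f(6,4)=6 f(6,6)=1
t=7: f(7,-3)=14 f(7,-1)=34 f(7,1)=35 f(7,3)=21 f(7,5)=7 f(7,7)=1
t=8: f(8,-2)=48 f(8,0)=69 f(8,2)=56 f(8,4)=28 f(8,6)=8 f(8,8)=1
t=9: f(9,-3)=48 f(9,-1)=117 f(9,1)=125 f(9,3)=84 f(9,5)=36 f(9,7)=9 f(9,9)=1
t=10: f(10,-2)=165 f(10,0)=242 f(10,2)=209 f(10,4)=120 f(10,6)=45 f(10,8)=10 f(10,10)=1
t=11: f(11,-3)=165 f(11,-1)=407 f(11,1)=451 f(11,3)=329 f(11,5)=165 f(11,7)=55 f(11,9)=11 f(11,11)=1
t=12: f(12,-2)=572 f(12,0)=858 f(12,2)=780 f(12,4)=494 f(12,6)=220 f(12,8)=66 f(12,10)=12 f(12,12)=1
t=13: f(13,-3)=572 f(13,-1)=1430 f(13,1)=1638 f(13,3)=1274 f(13,5)=714 f(13,7)=286 f(13,9)=78 f(13,11)=13 f(13,13)=1
t=14: f(14,-2)=2002 f(14,0)=3068 f(14,2)=2912 f(14,4)=1988 f(14,6)=1000 f(14,8)=364 f(14,10)=91 f(14,12)=14 f(14,14)=1
t=15: f(15,-3)=2002 f(15,-1)=5070 f(15,1)=5980 f(15,3)=4900 f(15,5)=2988 f(15,7)=1364 f(15,9)=455 f(15,11)=105 f(15,13)=15 f(15,15)=1
t=16: f(16,-2)=7072 f(16,0)=11050 f(16,2)=10880 f(16,4)=7888 f(16,6)=4352 f(16,8)=1819 f(16,10)=560 f(16,12)=120 f(16,14)=16 f(16,16)=1
t=17: f(17,-3)=7072 f(17,-1)=18122 f(17,1)=21930 f(17,3)=18768 f(17,5)=12240 f(17,7)=6171 f(17,9)=2379 f(17,11)=680 f(17,13)=136 f(17,15)=17 f(17,17)=1
t=18: f(18,-2)=25194 f(18,0)=40052 f(18,2)=40698 f(18,4)=31008 f(18,6)=18411 f(18,8)=8550 f(18,10)=3059 f(18,12)=816 f(18,14)=153 f(18,16)=18 f(18,18)=1
t=19: f(19,-3)=25194 f(19,-1)=65246 f(19,1)=80750 f(19,3)=71706 f(19,5)=49419 f(19,7)=26961 f(19,9)=11609 f(19,11)=3875 f(19,13)=969 f(19,15)=171 f(19,17)=19 f(19,19)=1
t=20: f(20,-2)=90440 f(20,0)=145996 f(20,2)=152456 f(20,4)=121125 f(20,6)=76380 f(20,8)=38570 f(20,10)=15484 f(20,12)=4844 f(20,14)=1140 f(20,16)=190 f(20,18)=20 f(20,20)=1
t=21: f(21,-3)=90440 f(21,-1)=236436 f(21,1)=298452 f(21,3)=273581 f(21,5)=197505 f(21,7)=114950 f(21,9)=54054 f(21,11)=20328 f(21,13)=5984 f(21,15)=1330 f(21,17)=210 f(21,19)=21 f(21,21)=1
t=22: f(22,-2)=326876 f(22,0)=534888 f(22,2)=572033 f(22,4)=471086 f(22,6)=312455 f(22,8)=169004 f(22,10)=74382 f(22,12)=26312 f(22,14)=7314 f(22,16)=1540 f(22,18)=231 f(22,20)=22 f(22,22)=1
t=23: f(23,-3)=326876 f(23,-1)=861764 f(23,1)=1106921 f(23,3)=1043119 f(23,5)=783541 f(23,7)=481459 f(23,9)=243386 f(23,11)=100694 f(23,13)=33626 f(23,15)=8854 f(23,17)=1771 f(23,19)=253 f(23,21)=23 f(23,23)=1
t=24: f(24,-2)=1188640 f(24,0)=1968685 f(24,2)=2150040 f(24,4)=1826660 f(24,6)=1265000 f(24,8)=724845 f(24,10)=344080 f(24,12)=134320 f(24,14)=42480 f(24,16)=10625 f(24,18)=2024 f(24,20)=276 f(24,22)=24 f(24,24)=1
t=25: f(25,-3)=1188640 f(25,-1)=3157325 f(25,1)=4118725 f(25,3)=3976700 f(25,5)=3091660 f(25,7)=1989845 f(25,9)=1068925 f(25,11)=478400 f(25,13)=176800 f(25,15)=53105 f(25,17)=12649 f(25,19)=2300 f(25,21)=300 f(25,23)=25 f(25,25)=1
t=26: f(26,-2)=4345965 f(26,0)=7276050 f(26,2)=8095425 f(26,4)=7068360 f(26,6)=5081505 f(26,8)=3058770 f(26,10)=1547325 f(26,12)=655200 f(26,14)=229905 f(26,16)=65754 f(26,18)=14949 f(26,20)=2600 f(26,22)=325 f(26,24)=26 f(26,26)=1
t=27: f(27,-3)=4345965 f(27,-1)=11622015 f(27,1)=15371475 f(27,3)=15163785 f(27,5)=12149865 f(27,7)=8140275 f(27,9)=4606095 f(27,11)=2202525 f(27,13)=885105 f(27,15)=295659 f(27,17)=80703 f(27,19)=17549 f(27,21)=2925 f(27,23)=351 f(27,25)=27 f(27,27)=1
Σ_s f(27,s) = 74884320
P = 74884320/134217728 = 2340135/4194304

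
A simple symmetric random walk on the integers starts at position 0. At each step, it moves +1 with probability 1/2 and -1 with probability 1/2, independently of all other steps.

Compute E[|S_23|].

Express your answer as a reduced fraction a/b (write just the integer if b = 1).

Answer: 2028117/524288

Derivation:
S_23 takes values m ≡ 1 (mod 2) with |m| ≤ 23; P(S_23=m) = C(23,(23+m)/2)/2^23.
Total paths: 2^23 = 8388608
Distribution: P(S=-23)=1/8388608, P(S=-21)=23/8388608, P(S=-19)=253/8388608, P(S=-17)=1771/8388608, P(S=-15)=8855/8388608, P(S=-13)=33649/8388608, P(S=-11)=100947/8388608, P(S=-9)=245157/8388608, P(S=-7)=490314/8388608, P(S=-5)=817190/8388608, P(S=-3)=1144066/8388608, P(S=-1)=1352078/8388608, P(S=1)=1352078/8388608, P(S=3)=1144066/8388608, P(S=5)=817190/8388608, P(S=7)=490314/8388608, P(S=9)=245157/8388608, P(S=11)=100947/8388608, P(S=13)=33649/8388608, P(S=15)=8855/8388608, P(S=17)=1771/8388608, P(S=19)=253/8388608, P(S=21)=23/8388608, P(S=23)=1/8388608
E[|S_23|] = Σ_m |m|·P(S_23=m) = 32449872/8388608 = 2028117/524288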